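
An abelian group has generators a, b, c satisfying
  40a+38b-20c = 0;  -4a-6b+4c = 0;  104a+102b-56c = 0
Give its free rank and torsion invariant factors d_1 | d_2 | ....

Answer: M ≅ ℤ/2 ⊕ ℤ/4 ⊕ ℤ/12

Derivation:
rank_ℚ(R)=3; free=3−3=0
SNF(R) diag = [2, 4, 12] → torsion [2, 4, 12]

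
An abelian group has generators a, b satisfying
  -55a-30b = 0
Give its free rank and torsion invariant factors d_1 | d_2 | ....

Answer: M ≅ ℤ^1 ⊕ ℤ/5

Derivation:
rank_ℚ(R)=1; free=2−1=1
SNF(R) diag = [5] → torsion [5]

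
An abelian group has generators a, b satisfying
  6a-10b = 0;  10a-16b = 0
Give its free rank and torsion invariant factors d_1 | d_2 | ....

rank_ℚ(R)=2; free=2−2=0
SNF(R) diag = [2, 2] → torsion [2, 2]

Answer: M ≅ ℤ/2 ⊕ ℤ/2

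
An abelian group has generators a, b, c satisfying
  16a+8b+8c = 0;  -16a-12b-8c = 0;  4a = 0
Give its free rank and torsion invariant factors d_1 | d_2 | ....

rank_ℚ(R)=3; free=3−3=0
SNF(R) diag = [4, 4, 8] → torsion [4, 4, 8]

Answer: M ≅ ℤ/4 ⊕ ℤ/4 ⊕ ℤ/8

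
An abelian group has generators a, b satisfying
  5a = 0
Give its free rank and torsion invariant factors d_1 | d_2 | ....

Answer: M ≅ ℤ^1 ⊕ ℤ/5

Derivation:
rank_ℚ(R)=1; free=2−1=1
SNF(R) diag = [5] → torsion [5]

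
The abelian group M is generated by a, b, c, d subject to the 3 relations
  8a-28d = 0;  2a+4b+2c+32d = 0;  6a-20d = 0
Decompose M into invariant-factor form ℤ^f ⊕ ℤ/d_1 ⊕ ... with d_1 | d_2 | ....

rank_ℚ(R)=3; free=4−3=1
SNF(R) diag = [2, 2, 4] → torsion [2, 2, 4]

Answer: M ≅ ℤ^1 ⊕ ℤ/2 ⊕ ℤ/2 ⊕ ℤ/4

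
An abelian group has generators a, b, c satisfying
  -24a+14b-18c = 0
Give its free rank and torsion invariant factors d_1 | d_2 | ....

Answer: M ≅ ℤ^2 ⊕ ℤ/2

Derivation:
rank_ℚ(R)=1; free=3−1=2
SNF(R) diag = [2] → torsion [2]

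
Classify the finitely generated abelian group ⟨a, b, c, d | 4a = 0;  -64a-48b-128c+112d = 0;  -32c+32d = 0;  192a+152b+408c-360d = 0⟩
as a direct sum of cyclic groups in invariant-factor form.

rank_ℚ(R)=4; free=4−4=0
SNF(R) diag = [4, 8, 16, 32] → torsion [4, 8, 16, 32]

Answer: M ≅ ℤ/4 ⊕ ℤ/8 ⊕ ℤ/16 ⊕ ℤ/32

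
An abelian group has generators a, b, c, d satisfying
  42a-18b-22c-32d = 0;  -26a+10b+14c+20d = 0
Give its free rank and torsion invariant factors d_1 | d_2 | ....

Answer: M ≅ ℤ^2 ⊕ ℤ/2 ⊕ ℤ/4

Derivation:
rank_ℚ(R)=2; free=4−2=2
SNF(R) diag = [2, 4] → torsion [2, 4]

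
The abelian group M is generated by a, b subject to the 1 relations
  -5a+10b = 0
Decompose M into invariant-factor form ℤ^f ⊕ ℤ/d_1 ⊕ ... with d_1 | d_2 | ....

rank_ℚ(R)=1; free=2−1=1
SNF(R) diag = [5] → torsion [5]

Answer: M ≅ ℤ^1 ⊕ ℤ/5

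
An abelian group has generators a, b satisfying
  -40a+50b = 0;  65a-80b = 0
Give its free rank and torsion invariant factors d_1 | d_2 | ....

rank_ℚ(R)=2; free=2−2=0
SNF(R) diag = [5, 10] → torsion [5, 10]

Answer: M ≅ ℤ/5 ⊕ ℤ/10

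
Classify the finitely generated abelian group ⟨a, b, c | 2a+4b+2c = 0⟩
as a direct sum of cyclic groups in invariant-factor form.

Answer: M ≅ ℤ^2 ⊕ ℤ/2

Derivation:
rank_ℚ(R)=1; free=3−1=2
SNF(R) diag = [2] → torsion [2]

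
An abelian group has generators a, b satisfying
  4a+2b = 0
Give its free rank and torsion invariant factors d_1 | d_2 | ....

Answer: M ≅ ℤ^1 ⊕ ℤ/2

Derivation:
rank_ℚ(R)=1; free=2−1=1
SNF(R) diag = [2] → torsion [2]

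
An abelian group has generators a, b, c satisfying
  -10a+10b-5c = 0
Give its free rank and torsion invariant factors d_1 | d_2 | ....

rank_ℚ(R)=1; free=3−1=2
SNF(R) diag = [5] → torsion [5]

Answer: M ≅ ℤ^2 ⊕ ℤ/5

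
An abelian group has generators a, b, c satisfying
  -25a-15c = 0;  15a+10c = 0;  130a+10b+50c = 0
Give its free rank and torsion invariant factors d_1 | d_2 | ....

rank_ℚ(R)=3; free=3−3=0
SNF(R) diag = [5, 5, 10] → torsion [5, 5, 10]

Answer: M ≅ ℤ/5 ⊕ ℤ/5 ⊕ ℤ/10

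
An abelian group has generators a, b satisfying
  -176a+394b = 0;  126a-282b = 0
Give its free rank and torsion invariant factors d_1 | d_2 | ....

rank_ℚ(R)=2; free=2−2=0
SNF(R) diag = [2, 6] → torsion [2, 6]

Answer: M ≅ ℤ/2 ⊕ ℤ/6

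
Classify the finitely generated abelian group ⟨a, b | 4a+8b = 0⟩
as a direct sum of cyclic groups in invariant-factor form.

Answer: M ≅ ℤ^1 ⊕ ℤ/4

Derivation:
rank_ℚ(R)=1; free=2−1=1
SNF(R) diag = [4] → torsion [4]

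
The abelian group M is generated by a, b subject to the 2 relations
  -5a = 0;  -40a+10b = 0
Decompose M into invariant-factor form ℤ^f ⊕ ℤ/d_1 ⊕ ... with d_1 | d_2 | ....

rank_ℚ(R)=2; free=2−2=0
SNF(R) diag = [5, 10] → torsion [5, 10]

Answer: M ≅ ℤ/5 ⊕ ℤ/10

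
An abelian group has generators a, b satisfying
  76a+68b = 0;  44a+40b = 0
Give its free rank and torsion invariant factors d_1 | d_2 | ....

rank_ℚ(R)=2; free=2−2=0
SNF(R) diag = [4, 12] → torsion [4, 12]

Answer: M ≅ ℤ/4 ⊕ ℤ/12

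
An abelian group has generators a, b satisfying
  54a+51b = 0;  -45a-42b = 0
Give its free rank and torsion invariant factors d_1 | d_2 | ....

rank_ℚ(R)=2; free=2−2=0
SNF(R) diag = [3, 9] → torsion [3, 9]

Answer: M ≅ ℤ/3 ⊕ ℤ/9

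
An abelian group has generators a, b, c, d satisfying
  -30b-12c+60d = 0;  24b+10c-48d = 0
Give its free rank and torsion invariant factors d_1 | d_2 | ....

Answer: M ≅ ℤ^2 ⊕ ℤ/2 ⊕ ℤ/6

Derivation:
rank_ℚ(R)=2; free=4−2=2
SNF(R) diag = [2, 6] → torsion [2, 6]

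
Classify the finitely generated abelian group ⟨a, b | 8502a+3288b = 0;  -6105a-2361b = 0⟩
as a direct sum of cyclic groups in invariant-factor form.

rank_ℚ(R)=2; free=2−2=0
SNF(R) diag = [3, 6] → torsion [3, 6]

Answer: M ≅ ℤ/3 ⊕ ℤ/6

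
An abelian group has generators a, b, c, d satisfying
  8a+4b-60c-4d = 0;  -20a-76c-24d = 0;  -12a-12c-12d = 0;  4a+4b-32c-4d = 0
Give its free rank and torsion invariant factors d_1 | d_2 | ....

Answer: M ≅ ℤ/4 ⊕ ℤ/4 ⊕ ℤ/12 ⊕ ℤ/24

Derivation:
rank_ℚ(R)=4; free=4−4=0
SNF(R) diag = [4, 4, 12, 24] → torsion [4, 4, 12, 24]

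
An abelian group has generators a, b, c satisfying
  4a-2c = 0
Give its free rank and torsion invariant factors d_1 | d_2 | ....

Answer: M ≅ ℤ^2 ⊕ ℤ/2

Derivation:
rank_ℚ(R)=1; free=3−1=2
SNF(R) diag = [2] → torsion [2]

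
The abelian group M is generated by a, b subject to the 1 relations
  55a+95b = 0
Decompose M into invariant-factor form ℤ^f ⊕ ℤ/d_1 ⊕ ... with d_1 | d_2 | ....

Answer: M ≅ ℤ^1 ⊕ ℤ/5

Derivation:
rank_ℚ(R)=1; free=2−1=1
SNF(R) diag = [5] → torsion [5]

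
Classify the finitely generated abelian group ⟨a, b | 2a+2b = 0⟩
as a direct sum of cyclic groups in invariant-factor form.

Answer: M ≅ ℤ^1 ⊕ ℤ/2

Derivation:
rank_ℚ(R)=1; free=2−1=1
SNF(R) diag = [2] → torsion [2]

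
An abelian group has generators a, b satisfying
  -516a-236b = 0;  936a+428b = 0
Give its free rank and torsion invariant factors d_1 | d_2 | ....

rank_ℚ(R)=2; free=2−2=0
SNF(R) diag = [4, 12] → torsion [4, 12]

Answer: M ≅ ℤ/4 ⊕ ℤ/12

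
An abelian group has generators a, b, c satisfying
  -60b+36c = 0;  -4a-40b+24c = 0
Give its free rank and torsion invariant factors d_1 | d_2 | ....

rank_ℚ(R)=2; free=3−2=1
SNF(R) diag = [4, 12] → torsion [4, 12]

Answer: M ≅ ℤ^1 ⊕ ℤ/4 ⊕ ℤ/12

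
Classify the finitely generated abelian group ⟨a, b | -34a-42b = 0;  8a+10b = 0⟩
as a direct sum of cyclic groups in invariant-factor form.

Answer: M ≅ ℤ/2 ⊕ ℤ/2

Derivation:
rank_ℚ(R)=2; free=2−2=0
SNF(R) diag = [2, 2] → torsion [2, 2]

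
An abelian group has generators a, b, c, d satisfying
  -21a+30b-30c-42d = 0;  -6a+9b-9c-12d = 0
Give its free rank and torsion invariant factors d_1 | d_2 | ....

Answer: M ≅ ℤ^2 ⊕ ℤ/3 ⊕ ℤ/3

Derivation:
rank_ℚ(R)=2; free=4−2=2
SNF(R) diag = [3, 3] → torsion [3, 3]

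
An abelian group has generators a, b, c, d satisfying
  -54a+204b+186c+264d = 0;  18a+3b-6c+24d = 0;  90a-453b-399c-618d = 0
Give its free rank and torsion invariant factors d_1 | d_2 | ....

rank_ℚ(R)=3; free=4−3=1
SNF(R) diag = [3, 9, 18] → torsion [3, 9, 18]

Answer: M ≅ ℤ^1 ⊕ ℤ/3 ⊕ ℤ/9 ⊕ ℤ/18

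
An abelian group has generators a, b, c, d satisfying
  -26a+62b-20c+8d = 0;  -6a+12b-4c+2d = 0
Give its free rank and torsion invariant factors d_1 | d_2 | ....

Answer: M ≅ ℤ^2 ⊕ ℤ/2 ⊕ ℤ/2

Derivation:
rank_ℚ(R)=2; free=4−2=2
SNF(R) diag = [2, 2] → torsion [2, 2]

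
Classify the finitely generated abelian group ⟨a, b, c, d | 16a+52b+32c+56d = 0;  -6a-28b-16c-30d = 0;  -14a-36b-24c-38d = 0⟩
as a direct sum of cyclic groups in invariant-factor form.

rank_ℚ(R)=3; free=4−3=1
SNF(R) diag = [2, 4, 8] → torsion [2, 4, 8]

Answer: M ≅ ℤ^1 ⊕ ℤ/2 ⊕ ℤ/4 ⊕ ℤ/8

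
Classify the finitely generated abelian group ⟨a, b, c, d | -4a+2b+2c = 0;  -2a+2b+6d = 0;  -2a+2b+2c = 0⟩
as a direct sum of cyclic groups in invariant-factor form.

Answer: M ≅ ℤ^1 ⊕ ℤ/2 ⊕ ℤ/2 ⊕ ℤ/2

Derivation:
rank_ℚ(R)=3; free=4−3=1
SNF(R) diag = [2, 2, 2] → torsion [2, 2, 2]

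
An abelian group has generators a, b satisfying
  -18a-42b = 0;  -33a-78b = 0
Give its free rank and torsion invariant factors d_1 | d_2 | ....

rank_ℚ(R)=2; free=2−2=0
SNF(R) diag = [3, 6] → torsion [3, 6]

Answer: M ≅ ℤ/3 ⊕ ℤ/6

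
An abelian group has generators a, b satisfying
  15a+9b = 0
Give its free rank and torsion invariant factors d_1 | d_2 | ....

rank_ℚ(R)=1; free=2−1=1
SNF(R) diag = [3] → torsion [3]

Answer: M ≅ ℤ^1 ⊕ ℤ/3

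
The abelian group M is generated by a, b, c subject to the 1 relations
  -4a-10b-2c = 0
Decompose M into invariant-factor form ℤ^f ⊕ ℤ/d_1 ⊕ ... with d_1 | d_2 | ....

rank_ℚ(R)=1; free=3−1=2
SNF(R) diag = [2] → torsion [2]

Answer: M ≅ ℤ^2 ⊕ ℤ/2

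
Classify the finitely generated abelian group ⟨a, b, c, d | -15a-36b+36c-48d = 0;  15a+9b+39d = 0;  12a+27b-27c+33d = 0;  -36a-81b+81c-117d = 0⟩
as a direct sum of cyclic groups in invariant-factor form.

Answer: M ≅ ℤ/3 ⊕ ℤ/9 ⊕ ℤ/9 ⊕ ℤ/18

Derivation:
rank_ℚ(R)=4; free=4−4=0
SNF(R) diag = [3, 9, 9, 18] → torsion [3, 9, 9, 18]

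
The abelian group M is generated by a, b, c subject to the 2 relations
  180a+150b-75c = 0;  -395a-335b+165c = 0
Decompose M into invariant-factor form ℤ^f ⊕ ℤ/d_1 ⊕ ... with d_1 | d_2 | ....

rank_ℚ(R)=2; free=3−2=1
SNF(R) diag = [5, 15] → torsion [5, 15]

Answer: M ≅ ℤ^1 ⊕ ℤ/5 ⊕ ℤ/15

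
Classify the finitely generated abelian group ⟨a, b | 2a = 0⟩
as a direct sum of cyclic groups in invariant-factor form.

Answer: M ≅ ℤ^1 ⊕ ℤ/2

Derivation:
rank_ℚ(R)=1; free=2−1=1
SNF(R) diag = [2] → torsion [2]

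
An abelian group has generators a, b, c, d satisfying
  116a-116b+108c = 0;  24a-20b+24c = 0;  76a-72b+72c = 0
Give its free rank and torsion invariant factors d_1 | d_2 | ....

rank_ℚ(R)=3; free=4−3=1
SNF(R) diag = [4, 4, 12] → torsion [4, 4, 12]

Answer: M ≅ ℤ^1 ⊕ ℤ/4 ⊕ ℤ/4 ⊕ ℤ/12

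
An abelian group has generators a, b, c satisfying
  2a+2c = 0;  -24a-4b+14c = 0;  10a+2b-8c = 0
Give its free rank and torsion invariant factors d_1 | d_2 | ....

rank_ℚ(R)=3; free=3−3=0
SNF(R) diag = [2, 2, 2] → torsion [2, 2, 2]

Answer: M ≅ ℤ/2 ⊕ ℤ/2 ⊕ ℤ/2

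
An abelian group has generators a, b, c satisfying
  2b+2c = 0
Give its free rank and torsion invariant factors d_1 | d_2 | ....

rank_ℚ(R)=1; free=3−1=2
SNF(R) diag = [2] → torsion [2]

Answer: M ≅ ℤ^2 ⊕ ℤ/2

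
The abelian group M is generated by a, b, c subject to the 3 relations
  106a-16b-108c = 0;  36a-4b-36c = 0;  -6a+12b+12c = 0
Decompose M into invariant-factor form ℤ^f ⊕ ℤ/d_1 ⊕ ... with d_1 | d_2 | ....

Answer: M ≅ ℤ/2 ⊕ ℤ/4 ⊕ ℤ/12

Derivation:
rank_ℚ(R)=3; free=3−3=0
SNF(R) diag = [2, 4, 12] → torsion [2, 4, 12]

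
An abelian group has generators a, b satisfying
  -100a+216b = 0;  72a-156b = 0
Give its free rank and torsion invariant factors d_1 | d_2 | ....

Answer: M ≅ ℤ/4 ⊕ ℤ/12

Derivation:
rank_ℚ(R)=2; free=2−2=0
SNF(R) diag = [4, 12] → torsion [4, 12]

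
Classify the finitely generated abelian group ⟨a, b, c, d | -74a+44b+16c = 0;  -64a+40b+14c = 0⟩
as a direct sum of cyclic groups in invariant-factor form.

rank_ℚ(R)=2; free=4−2=2
SNF(R) diag = [2, 6] → torsion [2, 6]

Answer: M ≅ ℤ^2 ⊕ ℤ/2 ⊕ ℤ/6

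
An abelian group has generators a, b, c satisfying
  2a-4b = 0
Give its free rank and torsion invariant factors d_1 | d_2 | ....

rank_ℚ(R)=1; free=3−1=2
SNF(R) diag = [2] → torsion [2]

Answer: M ≅ ℤ^2 ⊕ ℤ/2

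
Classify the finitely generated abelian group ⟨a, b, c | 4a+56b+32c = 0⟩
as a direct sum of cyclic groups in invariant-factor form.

rank_ℚ(R)=1; free=3−1=2
SNF(R) diag = [4] → torsion [4]

Answer: M ≅ ℤ^2 ⊕ ℤ/4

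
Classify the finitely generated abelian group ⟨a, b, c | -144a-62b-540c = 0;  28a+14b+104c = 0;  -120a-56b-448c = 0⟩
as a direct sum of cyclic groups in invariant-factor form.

rank_ℚ(R)=3; free=3−3=0
SNF(R) diag = [2, 4, 8] → torsion [2, 4, 8]

Answer: M ≅ ℤ/2 ⊕ ℤ/4 ⊕ ℤ/8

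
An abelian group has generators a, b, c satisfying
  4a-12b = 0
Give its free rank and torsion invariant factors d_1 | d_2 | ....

rank_ℚ(R)=1; free=3−1=2
SNF(R) diag = [4] → torsion [4]

Answer: M ≅ ℤ^2 ⊕ ℤ/4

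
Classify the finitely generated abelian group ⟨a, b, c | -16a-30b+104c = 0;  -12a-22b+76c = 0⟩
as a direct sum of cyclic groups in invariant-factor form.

rank_ℚ(R)=2; free=3−2=1
SNF(R) diag = [2, 4] → torsion [2, 4]

Answer: M ≅ ℤ^1 ⊕ ℤ/2 ⊕ ℤ/4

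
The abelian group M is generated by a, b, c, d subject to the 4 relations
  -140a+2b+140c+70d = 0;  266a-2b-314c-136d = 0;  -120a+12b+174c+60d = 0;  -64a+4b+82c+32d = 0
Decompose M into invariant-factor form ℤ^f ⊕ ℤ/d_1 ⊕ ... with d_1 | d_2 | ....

rank_ℚ(R)=4; free=4−4=0
SNF(R) diag = [2, 6, 18, 36] → torsion [2, 6, 18, 36]

Answer: M ≅ ℤ/2 ⊕ ℤ/6 ⊕ ℤ/18 ⊕ ℤ/36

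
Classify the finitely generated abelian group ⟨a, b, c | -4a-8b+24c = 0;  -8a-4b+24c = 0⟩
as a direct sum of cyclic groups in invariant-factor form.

rank_ℚ(R)=2; free=3−2=1
SNF(R) diag = [4, 12] → torsion [4, 12]

Answer: M ≅ ℤ^1 ⊕ ℤ/4 ⊕ ℤ/12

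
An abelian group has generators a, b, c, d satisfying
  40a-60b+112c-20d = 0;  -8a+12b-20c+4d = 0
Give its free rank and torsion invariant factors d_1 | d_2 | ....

rank_ℚ(R)=2; free=4−2=2
SNF(R) diag = [4, 12] → torsion [4, 12]

Answer: M ≅ ℤ^2 ⊕ ℤ/4 ⊕ ℤ/12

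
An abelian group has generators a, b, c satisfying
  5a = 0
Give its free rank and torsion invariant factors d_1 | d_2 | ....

rank_ℚ(R)=1; free=3−1=2
SNF(R) diag = [5] → torsion [5]

Answer: M ≅ ℤ^2 ⊕ ℤ/5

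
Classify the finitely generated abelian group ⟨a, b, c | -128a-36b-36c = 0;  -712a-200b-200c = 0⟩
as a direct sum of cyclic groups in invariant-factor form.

Answer: M ≅ ℤ^1 ⊕ ℤ/4 ⊕ ℤ/8

Derivation:
rank_ℚ(R)=2; free=3−2=1
SNF(R) diag = [4, 8] → torsion [4, 8]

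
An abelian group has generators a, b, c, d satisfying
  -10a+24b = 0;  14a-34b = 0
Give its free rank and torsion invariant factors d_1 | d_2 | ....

Answer: M ≅ ℤ^2 ⊕ ℤ/2 ⊕ ℤ/2

Derivation:
rank_ℚ(R)=2; free=4−2=2
SNF(R) diag = [2, 2] → torsion [2, 2]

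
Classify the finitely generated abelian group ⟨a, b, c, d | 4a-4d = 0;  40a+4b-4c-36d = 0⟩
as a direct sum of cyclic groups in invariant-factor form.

rank_ℚ(R)=2; free=4−2=2
SNF(R) diag = [4, 4] → torsion [4, 4]

Answer: M ≅ ℤ^2 ⊕ ℤ/4 ⊕ ℤ/4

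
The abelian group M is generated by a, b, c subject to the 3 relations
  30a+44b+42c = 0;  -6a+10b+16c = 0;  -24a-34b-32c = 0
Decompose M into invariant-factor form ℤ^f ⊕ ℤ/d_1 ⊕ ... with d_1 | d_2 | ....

Answer: M ≅ ℤ/2 ⊕ ℤ/2 ⊕ ℤ/6

Derivation:
rank_ℚ(R)=3; free=3−3=0
SNF(R) diag = [2, 2, 6] → torsion [2, 2, 6]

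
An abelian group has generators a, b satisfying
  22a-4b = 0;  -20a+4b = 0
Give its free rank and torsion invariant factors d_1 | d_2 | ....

Answer: M ≅ ℤ/2 ⊕ ℤ/4

Derivation:
rank_ℚ(R)=2; free=2−2=0
SNF(R) diag = [2, 4] → torsion [2, 4]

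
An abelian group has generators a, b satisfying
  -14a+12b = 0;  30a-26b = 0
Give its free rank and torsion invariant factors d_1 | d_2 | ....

Answer: M ≅ ℤ/2 ⊕ ℤ/2

Derivation:
rank_ℚ(R)=2; free=2−2=0
SNF(R) diag = [2, 2] → torsion [2, 2]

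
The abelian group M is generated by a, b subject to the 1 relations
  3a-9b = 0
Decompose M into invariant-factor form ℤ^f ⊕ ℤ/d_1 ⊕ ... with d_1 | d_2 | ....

rank_ℚ(R)=1; free=2−1=1
SNF(R) diag = [3] → torsion [3]

Answer: M ≅ ℤ^1 ⊕ ℤ/3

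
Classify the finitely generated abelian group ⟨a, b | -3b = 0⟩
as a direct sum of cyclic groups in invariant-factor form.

Answer: M ≅ ℤ^1 ⊕ ℤ/3

Derivation:
rank_ℚ(R)=1; free=2−1=1
SNF(R) diag = [3] → torsion [3]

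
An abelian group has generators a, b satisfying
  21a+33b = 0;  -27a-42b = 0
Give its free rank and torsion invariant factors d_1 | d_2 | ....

rank_ℚ(R)=2; free=2−2=0
SNF(R) diag = [3, 3] → torsion [3, 3]

Answer: M ≅ ℤ/3 ⊕ ℤ/3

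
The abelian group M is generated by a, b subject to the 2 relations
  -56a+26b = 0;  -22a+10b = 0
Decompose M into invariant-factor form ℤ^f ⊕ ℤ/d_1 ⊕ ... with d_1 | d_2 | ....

Answer: M ≅ ℤ/2 ⊕ ℤ/6

Derivation:
rank_ℚ(R)=2; free=2−2=0
SNF(R) diag = [2, 6] → torsion [2, 6]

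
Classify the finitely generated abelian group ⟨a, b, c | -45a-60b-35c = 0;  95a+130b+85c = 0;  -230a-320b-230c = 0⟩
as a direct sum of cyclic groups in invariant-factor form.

rank_ℚ(R)=3; free=3−3=0
SNF(R) diag = [5, 10, 20] → torsion [5, 10, 20]

Answer: M ≅ ℤ/5 ⊕ ℤ/10 ⊕ ℤ/20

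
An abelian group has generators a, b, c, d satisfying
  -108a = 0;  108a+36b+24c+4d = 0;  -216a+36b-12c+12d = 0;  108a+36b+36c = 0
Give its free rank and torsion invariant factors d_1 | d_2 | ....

Answer: M ≅ ℤ/4 ⊕ ℤ/12 ⊕ ℤ/36 ⊕ ℤ/108

Derivation:
rank_ℚ(R)=4; free=4−4=0
SNF(R) diag = [4, 12, 36, 108] → torsion [4, 12, 36, 108]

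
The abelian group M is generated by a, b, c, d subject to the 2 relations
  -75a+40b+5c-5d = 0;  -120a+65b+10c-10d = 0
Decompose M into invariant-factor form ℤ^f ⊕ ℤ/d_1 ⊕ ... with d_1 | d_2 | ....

Answer: M ≅ ℤ^2 ⊕ ℤ/5 ⊕ ℤ/15

Derivation:
rank_ℚ(R)=2; free=4−2=2
SNF(R) diag = [5, 15] → torsion [5, 15]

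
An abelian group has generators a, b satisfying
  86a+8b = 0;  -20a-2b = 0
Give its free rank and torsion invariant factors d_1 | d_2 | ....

Answer: M ≅ ℤ/2 ⊕ ℤ/6

Derivation:
rank_ℚ(R)=2; free=2−2=0
SNF(R) diag = [2, 6] → torsion [2, 6]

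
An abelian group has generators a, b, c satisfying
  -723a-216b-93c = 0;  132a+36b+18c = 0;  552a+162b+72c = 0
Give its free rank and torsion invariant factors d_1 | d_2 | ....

rank_ℚ(R)=3; free=3−3=0
SNF(R) diag = [3, 6, 18] → torsion [3, 6, 18]

Answer: M ≅ ℤ/3 ⊕ ℤ/6 ⊕ ℤ/18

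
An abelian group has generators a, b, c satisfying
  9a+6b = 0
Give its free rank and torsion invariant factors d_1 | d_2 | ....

Answer: M ≅ ℤ^2 ⊕ ℤ/3

Derivation:
rank_ℚ(R)=1; free=3−1=2
SNF(R) diag = [3] → torsion [3]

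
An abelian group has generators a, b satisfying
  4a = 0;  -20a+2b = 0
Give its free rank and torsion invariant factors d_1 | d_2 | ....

Answer: M ≅ ℤ/2 ⊕ ℤ/4

Derivation:
rank_ℚ(R)=2; free=2−2=0
SNF(R) diag = [2, 4] → torsion [2, 4]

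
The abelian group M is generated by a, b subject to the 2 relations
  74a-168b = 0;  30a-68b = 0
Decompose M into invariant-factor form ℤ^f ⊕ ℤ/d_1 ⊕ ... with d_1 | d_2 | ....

rank_ℚ(R)=2; free=2−2=0
SNF(R) diag = [2, 4] → torsion [2, 4]

Answer: M ≅ ℤ/2 ⊕ ℤ/4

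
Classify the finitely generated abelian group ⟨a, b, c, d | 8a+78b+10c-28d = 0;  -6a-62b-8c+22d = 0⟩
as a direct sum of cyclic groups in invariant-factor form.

rank_ℚ(R)=2; free=4−2=2
SNF(R) diag = [2, 2] → torsion [2, 2]

Answer: M ≅ ℤ^2 ⊕ ℤ/2 ⊕ ℤ/2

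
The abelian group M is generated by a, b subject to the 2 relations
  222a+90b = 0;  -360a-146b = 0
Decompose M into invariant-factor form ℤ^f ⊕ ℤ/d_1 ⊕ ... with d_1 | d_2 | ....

Answer: M ≅ ℤ/2 ⊕ ℤ/6

Derivation:
rank_ℚ(R)=2; free=2−2=0
SNF(R) diag = [2, 6] → torsion [2, 6]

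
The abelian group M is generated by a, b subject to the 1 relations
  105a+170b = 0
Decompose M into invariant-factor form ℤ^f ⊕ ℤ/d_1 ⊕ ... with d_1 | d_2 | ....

rank_ℚ(R)=1; free=2−1=1
SNF(R) diag = [5] → torsion [5]

Answer: M ≅ ℤ^1 ⊕ ℤ/5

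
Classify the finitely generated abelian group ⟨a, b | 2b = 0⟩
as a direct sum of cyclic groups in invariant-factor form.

Answer: M ≅ ℤ^1 ⊕ ℤ/2

Derivation:
rank_ℚ(R)=1; free=2−1=1
SNF(R) diag = [2] → torsion [2]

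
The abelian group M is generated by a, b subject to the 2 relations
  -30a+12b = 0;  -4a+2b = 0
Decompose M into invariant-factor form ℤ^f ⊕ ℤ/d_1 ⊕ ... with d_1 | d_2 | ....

Answer: M ≅ ℤ/2 ⊕ ℤ/6

Derivation:
rank_ℚ(R)=2; free=2−2=0
SNF(R) diag = [2, 6] → torsion [2, 6]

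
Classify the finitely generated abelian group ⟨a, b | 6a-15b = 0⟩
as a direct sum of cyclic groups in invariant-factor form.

Answer: M ≅ ℤ^1 ⊕ ℤ/3

Derivation:
rank_ℚ(R)=1; free=2−1=1
SNF(R) diag = [3] → torsion [3]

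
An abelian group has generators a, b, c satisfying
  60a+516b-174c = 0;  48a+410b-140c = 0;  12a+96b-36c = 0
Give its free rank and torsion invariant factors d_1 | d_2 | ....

Answer: M ≅ ℤ/2 ⊕ ℤ/6 ⊕ ℤ/12

Derivation:
rank_ℚ(R)=3; free=3−3=0
SNF(R) diag = [2, 6, 12] → torsion [2, 6, 12]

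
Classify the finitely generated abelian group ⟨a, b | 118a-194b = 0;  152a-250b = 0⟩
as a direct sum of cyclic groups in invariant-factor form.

Answer: M ≅ ℤ/2 ⊕ ℤ/6

Derivation:
rank_ℚ(R)=2; free=2−2=0
SNF(R) diag = [2, 6] → torsion [2, 6]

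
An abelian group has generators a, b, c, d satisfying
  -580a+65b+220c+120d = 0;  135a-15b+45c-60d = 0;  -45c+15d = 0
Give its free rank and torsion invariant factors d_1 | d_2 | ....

Answer: M ≅ ℤ^1 ⊕ ℤ/5 ⊕ ℤ/15 ⊕ ℤ/15

Derivation:
rank_ℚ(R)=3; free=4−3=1
SNF(R) diag = [5, 15, 15] → torsion [5, 15, 15]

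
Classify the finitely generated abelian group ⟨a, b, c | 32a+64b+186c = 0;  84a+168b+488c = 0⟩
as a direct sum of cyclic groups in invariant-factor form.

rank_ℚ(R)=2; free=3−2=1
SNF(R) diag = [2, 4] → torsion [2, 4]

Answer: M ≅ ℤ^1 ⊕ ℤ/2 ⊕ ℤ/4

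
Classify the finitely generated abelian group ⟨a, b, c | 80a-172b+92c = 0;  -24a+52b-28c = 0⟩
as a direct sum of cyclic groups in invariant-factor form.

Answer: M ≅ ℤ^1 ⊕ ℤ/4 ⊕ ℤ/8

Derivation:
rank_ℚ(R)=2; free=3−2=1
SNF(R) diag = [4, 8] → torsion [4, 8]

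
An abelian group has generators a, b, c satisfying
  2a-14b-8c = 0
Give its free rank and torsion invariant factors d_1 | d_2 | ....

rank_ℚ(R)=1; free=3−1=2
SNF(R) diag = [2] → torsion [2]

Answer: M ≅ ℤ^2 ⊕ ℤ/2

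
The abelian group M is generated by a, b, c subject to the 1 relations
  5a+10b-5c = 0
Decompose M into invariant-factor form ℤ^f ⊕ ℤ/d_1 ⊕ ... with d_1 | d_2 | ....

Answer: M ≅ ℤ^2 ⊕ ℤ/5

Derivation:
rank_ℚ(R)=1; free=3−1=2
SNF(R) diag = [5] → torsion [5]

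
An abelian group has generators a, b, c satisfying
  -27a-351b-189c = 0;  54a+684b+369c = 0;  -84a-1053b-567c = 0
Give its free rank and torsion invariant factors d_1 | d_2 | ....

rank_ℚ(R)=3; free=3−3=0
SNF(R) diag = [3, 9, 27] → torsion [3, 9, 27]

Answer: M ≅ ℤ/3 ⊕ ℤ/9 ⊕ ℤ/27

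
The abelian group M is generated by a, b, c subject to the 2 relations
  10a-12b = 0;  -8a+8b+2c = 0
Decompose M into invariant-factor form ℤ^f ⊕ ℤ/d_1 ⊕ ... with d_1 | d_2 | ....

rank_ℚ(R)=2; free=3−2=1
SNF(R) diag = [2, 2] → torsion [2, 2]

Answer: M ≅ ℤ^1 ⊕ ℤ/2 ⊕ ℤ/2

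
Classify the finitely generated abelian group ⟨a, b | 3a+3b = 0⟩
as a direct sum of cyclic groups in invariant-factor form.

rank_ℚ(R)=1; free=2−1=1
SNF(R) diag = [3] → torsion [3]

Answer: M ≅ ℤ^1 ⊕ ℤ/3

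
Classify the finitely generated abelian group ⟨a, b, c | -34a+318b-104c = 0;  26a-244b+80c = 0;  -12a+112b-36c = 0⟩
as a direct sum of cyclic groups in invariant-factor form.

Answer: M ≅ ℤ/2 ⊕ ℤ/2 ⊕ ℤ/4

Derivation:
rank_ℚ(R)=3; free=3−3=0
SNF(R) diag = [2, 2, 4] → torsion [2, 2, 4]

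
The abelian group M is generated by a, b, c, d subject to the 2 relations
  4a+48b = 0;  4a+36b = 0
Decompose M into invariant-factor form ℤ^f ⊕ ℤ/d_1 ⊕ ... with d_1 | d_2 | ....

Answer: M ≅ ℤ^2 ⊕ ℤ/4 ⊕ ℤ/12

Derivation:
rank_ℚ(R)=2; free=4−2=2
SNF(R) diag = [4, 12] → torsion [4, 12]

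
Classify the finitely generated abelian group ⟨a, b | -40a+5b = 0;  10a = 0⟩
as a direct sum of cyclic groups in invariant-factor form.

Answer: M ≅ ℤ/5 ⊕ ℤ/10

Derivation:
rank_ℚ(R)=2; free=2−2=0
SNF(R) diag = [5, 10] → torsion [5, 10]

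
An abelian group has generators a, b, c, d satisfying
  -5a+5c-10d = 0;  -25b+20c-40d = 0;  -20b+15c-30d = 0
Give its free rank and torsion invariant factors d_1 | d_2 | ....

Answer: M ≅ ℤ^1 ⊕ ℤ/5 ⊕ ℤ/5 ⊕ ℤ/5

Derivation:
rank_ℚ(R)=3; free=4−3=1
SNF(R) diag = [5, 5, 5] → torsion [5, 5, 5]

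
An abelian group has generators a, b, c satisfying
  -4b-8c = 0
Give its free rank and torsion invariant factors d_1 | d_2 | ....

rank_ℚ(R)=1; free=3−1=2
SNF(R) diag = [4] → torsion [4]

Answer: M ≅ ℤ^2 ⊕ ℤ/4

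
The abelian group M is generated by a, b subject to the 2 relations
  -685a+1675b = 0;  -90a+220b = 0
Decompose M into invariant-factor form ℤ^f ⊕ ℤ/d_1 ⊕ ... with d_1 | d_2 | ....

rank_ℚ(R)=2; free=2−2=0
SNF(R) diag = [5, 10] → torsion [5, 10]

Answer: M ≅ ℤ/5 ⊕ ℤ/10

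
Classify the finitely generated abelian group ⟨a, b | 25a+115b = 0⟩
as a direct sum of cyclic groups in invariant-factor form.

rank_ℚ(R)=1; free=2−1=1
SNF(R) diag = [5] → torsion [5]

Answer: M ≅ ℤ^1 ⊕ ℤ/5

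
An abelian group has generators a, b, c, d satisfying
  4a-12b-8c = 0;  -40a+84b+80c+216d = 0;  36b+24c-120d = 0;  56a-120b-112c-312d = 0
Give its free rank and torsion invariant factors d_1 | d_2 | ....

rank_ℚ(R)=4; free=4−4=0
SNF(R) diag = [4, 12, 24, 72] → torsion [4, 12, 24, 72]

Answer: M ≅ ℤ/4 ⊕ ℤ/12 ⊕ ℤ/24 ⊕ ℤ/72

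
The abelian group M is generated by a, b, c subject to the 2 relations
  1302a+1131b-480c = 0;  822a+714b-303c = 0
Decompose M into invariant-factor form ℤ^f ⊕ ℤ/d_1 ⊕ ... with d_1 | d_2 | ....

rank_ℚ(R)=2; free=3−2=1
SNF(R) diag = [3, 9] → torsion [3, 9]

Answer: M ≅ ℤ^1 ⊕ ℤ/3 ⊕ ℤ/9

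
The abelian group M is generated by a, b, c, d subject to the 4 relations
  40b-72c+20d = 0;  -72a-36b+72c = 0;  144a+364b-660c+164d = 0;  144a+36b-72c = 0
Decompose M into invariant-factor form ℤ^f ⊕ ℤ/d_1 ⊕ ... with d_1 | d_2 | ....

Answer: M ≅ ℤ/4 ⊕ ℤ/12 ⊕ ℤ/36 ⊕ ℤ/72

Derivation:
rank_ℚ(R)=4; free=4−4=0
SNF(R) diag = [4, 12, 36, 72] → torsion [4, 12, 36, 72]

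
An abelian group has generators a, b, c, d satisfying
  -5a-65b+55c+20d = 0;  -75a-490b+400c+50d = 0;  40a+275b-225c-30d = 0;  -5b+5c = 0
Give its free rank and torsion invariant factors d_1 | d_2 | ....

Answer: M ≅ ℤ/5 ⊕ ℤ/5 ⊕ ℤ/10 ⊕ ℤ/30

Derivation:
rank_ℚ(R)=4; free=4−4=0
SNF(R) diag = [5, 5, 10, 30] → torsion [5, 5, 10, 30]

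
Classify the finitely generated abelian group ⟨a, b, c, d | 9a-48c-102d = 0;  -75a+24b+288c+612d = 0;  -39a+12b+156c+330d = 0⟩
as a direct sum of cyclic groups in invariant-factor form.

rank_ℚ(R)=3; free=4−3=1
SNF(R) diag = [3, 6, 12] → torsion [3, 6, 12]

Answer: M ≅ ℤ^1 ⊕ ℤ/3 ⊕ ℤ/6 ⊕ ℤ/12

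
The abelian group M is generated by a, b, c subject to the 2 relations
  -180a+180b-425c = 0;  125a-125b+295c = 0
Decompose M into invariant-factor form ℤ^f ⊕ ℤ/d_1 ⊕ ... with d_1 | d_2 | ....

rank_ℚ(R)=2; free=3−2=1
SNF(R) diag = [5, 5] → torsion [5, 5]

Answer: M ≅ ℤ^1 ⊕ ℤ/5 ⊕ ℤ/5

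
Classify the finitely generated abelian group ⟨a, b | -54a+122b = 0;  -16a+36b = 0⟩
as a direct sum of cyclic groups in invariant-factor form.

Answer: M ≅ ℤ/2 ⊕ ℤ/4

Derivation:
rank_ℚ(R)=2; free=2−2=0
SNF(R) diag = [2, 4] → torsion [2, 4]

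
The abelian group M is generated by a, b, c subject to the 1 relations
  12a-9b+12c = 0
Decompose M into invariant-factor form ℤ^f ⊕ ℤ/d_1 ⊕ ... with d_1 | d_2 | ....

rank_ℚ(R)=1; free=3−1=2
SNF(R) diag = [3] → torsion [3]

Answer: M ≅ ℤ^2 ⊕ ℤ/3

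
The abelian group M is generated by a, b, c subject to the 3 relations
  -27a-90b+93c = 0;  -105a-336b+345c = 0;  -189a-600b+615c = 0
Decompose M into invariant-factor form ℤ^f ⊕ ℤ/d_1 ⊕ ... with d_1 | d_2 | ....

Answer: M ≅ ℤ/3 ⊕ ℤ/6 ⊕ ℤ/6

Derivation:
rank_ℚ(R)=3; free=3−3=0
SNF(R) diag = [3, 6, 6] → torsion [3, 6, 6]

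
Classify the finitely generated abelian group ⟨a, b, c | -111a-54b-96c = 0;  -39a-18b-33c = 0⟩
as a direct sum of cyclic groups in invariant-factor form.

Answer: M ≅ ℤ^1 ⊕ ℤ/3 ⊕ ℤ/9

Derivation:
rank_ℚ(R)=2; free=3−2=1
SNF(R) diag = [3, 9] → torsion [3, 9]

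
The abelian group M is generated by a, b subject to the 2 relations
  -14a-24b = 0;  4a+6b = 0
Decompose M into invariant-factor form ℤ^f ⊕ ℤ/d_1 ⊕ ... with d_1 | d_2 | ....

Answer: M ≅ ℤ/2 ⊕ ℤ/6

Derivation:
rank_ℚ(R)=2; free=2−2=0
SNF(R) diag = [2, 6] → torsion [2, 6]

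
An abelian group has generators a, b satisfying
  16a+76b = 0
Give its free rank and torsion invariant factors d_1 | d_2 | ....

Answer: M ≅ ℤ^1 ⊕ ℤ/4

Derivation:
rank_ℚ(R)=1; free=2−1=1
SNF(R) diag = [4] → torsion [4]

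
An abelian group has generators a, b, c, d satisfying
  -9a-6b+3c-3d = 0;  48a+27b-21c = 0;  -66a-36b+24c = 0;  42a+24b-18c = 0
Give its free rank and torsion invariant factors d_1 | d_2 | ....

rank_ℚ(R)=4; free=4−4=0
SNF(R) diag = [3, 3, 6, 6] → torsion [3, 3, 6, 6]

Answer: M ≅ ℤ/3 ⊕ ℤ/3 ⊕ ℤ/6 ⊕ ℤ/6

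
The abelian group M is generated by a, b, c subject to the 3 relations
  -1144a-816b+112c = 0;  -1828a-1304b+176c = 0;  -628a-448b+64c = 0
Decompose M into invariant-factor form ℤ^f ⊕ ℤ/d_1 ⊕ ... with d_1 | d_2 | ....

rank_ℚ(R)=3; free=3−3=0
SNF(R) diag = [4, 8, 16] → torsion [4, 8, 16]

Answer: M ≅ ℤ/4 ⊕ ℤ/8 ⊕ ℤ/16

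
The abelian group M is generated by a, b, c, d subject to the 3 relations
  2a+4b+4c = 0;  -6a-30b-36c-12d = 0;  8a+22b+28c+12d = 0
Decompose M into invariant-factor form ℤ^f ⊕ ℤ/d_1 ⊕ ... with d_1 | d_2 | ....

Answer: M ≅ ℤ^1 ⊕ ℤ/2 ⊕ ℤ/6 ⊕ ℤ/12

Derivation:
rank_ℚ(R)=3; free=4−3=1
SNF(R) diag = [2, 6, 12] → torsion [2, 6, 12]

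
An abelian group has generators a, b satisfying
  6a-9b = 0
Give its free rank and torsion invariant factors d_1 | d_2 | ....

rank_ℚ(R)=1; free=2−1=1
SNF(R) diag = [3] → torsion [3]

Answer: M ≅ ℤ^1 ⊕ ℤ/3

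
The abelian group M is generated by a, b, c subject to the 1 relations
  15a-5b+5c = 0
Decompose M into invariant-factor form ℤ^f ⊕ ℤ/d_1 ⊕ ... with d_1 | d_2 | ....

rank_ℚ(R)=1; free=3−1=2
SNF(R) diag = [5] → torsion [5]

Answer: M ≅ ℤ^2 ⊕ ℤ/5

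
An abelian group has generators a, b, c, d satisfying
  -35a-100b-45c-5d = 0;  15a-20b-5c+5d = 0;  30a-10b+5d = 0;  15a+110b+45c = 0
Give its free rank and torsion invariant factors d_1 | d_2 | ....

rank_ℚ(R)=4; free=4−4=0
SNF(R) diag = [5, 5, 10, 20] → torsion [5, 5, 10, 20]

Answer: M ≅ ℤ/5 ⊕ ℤ/5 ⊕ ℤ/10 ⊕ ℤ/20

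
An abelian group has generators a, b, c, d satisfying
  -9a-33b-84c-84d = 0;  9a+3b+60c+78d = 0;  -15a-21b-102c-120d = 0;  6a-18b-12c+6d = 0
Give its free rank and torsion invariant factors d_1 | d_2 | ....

Answer: M ≅ ℤ/3 ⊕ ℤ/6 ⊕ ℤ/18 ⊕ ℤ/18

Derivation:
rank_ℚ(R)=4; free=4−4=0
SNF(R) diag = [3, 6, 18, 18] → torsion [3, 6, 18, 18]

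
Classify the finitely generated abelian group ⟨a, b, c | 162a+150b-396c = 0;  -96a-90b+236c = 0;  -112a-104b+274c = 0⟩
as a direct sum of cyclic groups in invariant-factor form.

rank_ℚ(R)=3; free=3−3=0
SNF(R) diag = [2, 2, 6] → torsion [2, 2, 6]

Answer: M ≅ ℤ/2 ⊕ ℤ/2 ⊕ ℤ/6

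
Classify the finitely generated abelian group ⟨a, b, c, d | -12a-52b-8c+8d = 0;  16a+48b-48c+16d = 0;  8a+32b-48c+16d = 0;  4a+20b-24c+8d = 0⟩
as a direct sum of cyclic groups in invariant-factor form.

Answer: M ≅ ℤ/4 ⊕ ℤ/8 ⊕ ℤ/16 ⊕ ℤ/16

Derivation:
rank_ℚ(R)=4; free=4−4=0
SNF(R) diag = [4, 8, 16, 16] → torsion [4, 8, 16, 16]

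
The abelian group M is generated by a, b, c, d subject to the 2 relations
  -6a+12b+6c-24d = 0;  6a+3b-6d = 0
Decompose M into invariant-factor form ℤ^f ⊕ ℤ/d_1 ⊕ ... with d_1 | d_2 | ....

rank_ℚ(R)=2; free=4−2=2
SNF(R) diag = [3, 6] → torsion [3, 6]

Answer: M ≅ ℤ^2 ⊕ ℤ/3 ⊕ ℤ/6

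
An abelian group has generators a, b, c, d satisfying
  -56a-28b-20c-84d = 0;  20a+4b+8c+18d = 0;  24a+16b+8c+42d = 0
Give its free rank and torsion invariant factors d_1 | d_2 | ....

Answer: M ≅ ℤ^1 ⊕ ℤ/2 ⊕ ℤ/4 ⊕ ℤ/12

Derivation:
rank_ℚ(R)=3; free=4−3=1
SNF(R) diag = [2, 4, 12] → torsion [2, 4, 12]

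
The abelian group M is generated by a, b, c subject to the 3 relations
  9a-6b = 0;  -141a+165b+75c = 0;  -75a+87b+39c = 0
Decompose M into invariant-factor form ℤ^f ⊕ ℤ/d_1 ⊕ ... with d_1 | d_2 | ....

rank_ℚ(R)=3; free=3−3=0
SNF(R) diag = [3, 3, 6] → torsion [3, 3, 6]

Answer: M ≅ ℤ/3 ⊕ ℤ/3 ⊕ ℤ/6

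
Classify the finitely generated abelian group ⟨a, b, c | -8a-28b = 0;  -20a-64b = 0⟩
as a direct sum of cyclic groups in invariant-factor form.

Answer: M ≅ ℤ^1 ⊕ ℤ/4 ⊕ ℤ/12

Derivation:
rank_ℚ(R)=2; free=3−2=1
SNF(R) diag = [4, 12] → torsion [4, 12]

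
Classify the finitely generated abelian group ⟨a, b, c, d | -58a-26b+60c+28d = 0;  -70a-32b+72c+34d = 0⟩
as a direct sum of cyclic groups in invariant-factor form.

Answer: M ≅ ℤ^2 ⊕ ℤ/2 ⊕ ℤ/6

Derivation:
rank_ℚ(R)=2; free=4−2=2
SNF(R) diag = [2, 6] → torsion [2, 6]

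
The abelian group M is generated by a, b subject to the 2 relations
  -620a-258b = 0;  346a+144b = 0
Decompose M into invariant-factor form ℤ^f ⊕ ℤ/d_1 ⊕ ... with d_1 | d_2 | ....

rank_ℚ(R)=2; free=2−2=0
SNF(R) diag = [2, 6] → torsion [2, 6]

Answer: M ≅ ℤ/2 ⊕ ℤ/6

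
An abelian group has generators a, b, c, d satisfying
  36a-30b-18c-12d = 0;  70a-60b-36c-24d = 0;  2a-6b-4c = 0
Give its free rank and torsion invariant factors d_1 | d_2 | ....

rank_ℚ(R)=3; free=4−3=1
SNF(R) diag = [2, 2, 6] → torsion [2, 2, 6]

Answer: M ≅ ℤ^1 ⊕ ℤ/2 ⊕ ℤ/2 ⊕ ℤ/6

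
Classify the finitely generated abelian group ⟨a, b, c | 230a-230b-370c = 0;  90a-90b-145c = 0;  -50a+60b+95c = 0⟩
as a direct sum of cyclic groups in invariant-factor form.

Answer: M ≅ ℤ/5 ⊕ ℤ/10 ⊕ ℤ/10

Derivation:
rank_ℚ(R)=3; free=3−3=0
SNF(R) diag = [5, 10, 10] → torsion [5, 10, 10]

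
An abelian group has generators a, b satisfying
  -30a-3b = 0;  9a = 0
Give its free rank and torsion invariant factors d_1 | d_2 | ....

Answer: M ≅ ℤ/3 ⊕ ℤ/9

Derivation:
rank_ℚ(R)=2; free=2−2=0
SNF(R) diag = [3, 9] → torsion [3, 9]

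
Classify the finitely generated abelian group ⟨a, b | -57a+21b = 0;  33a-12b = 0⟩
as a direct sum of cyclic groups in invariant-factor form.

rank_ℚ(R)=2; free=2−2=0
SNF(R) diag = [3, 3] → torsion [3, 3]

Answer: M ≅ ℤ/3 ⊕ ℤ/3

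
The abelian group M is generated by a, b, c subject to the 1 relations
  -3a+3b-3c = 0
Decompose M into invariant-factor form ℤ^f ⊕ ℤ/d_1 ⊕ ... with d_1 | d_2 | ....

rank_ℚ(R)=1; free=3−1=2
SNF(R) diag = [3] → torsion [3]

Answer: M ≅ ℤ^2 ⊕ ℤ/3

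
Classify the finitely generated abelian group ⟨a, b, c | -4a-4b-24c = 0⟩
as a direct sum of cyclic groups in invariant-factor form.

rank_ℚ(R)=1; free=3−1=2
SNF(R) diag = [4] → torsion [4]

Answer: M ≅ ℤ^2 ⊕ ℤ/4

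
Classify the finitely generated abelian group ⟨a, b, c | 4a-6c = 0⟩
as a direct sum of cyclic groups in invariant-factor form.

Answer: M ≅ ℤ^2 ⊕ ℤ/2

Derivation:
rank_ℚ(R)=1; free=3−1=2
SNF(R) diag = [2] → torsion [2]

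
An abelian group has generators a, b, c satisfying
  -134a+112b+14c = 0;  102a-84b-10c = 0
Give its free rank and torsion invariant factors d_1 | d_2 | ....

rank_ℚ(R)=2; free=3−2=1
SNF(R) diag = [2, 4] → torsion [2, 4]

Answer: M ≅ ℤ^1 ⊕ ℤ/2 ⊕ ℤ/4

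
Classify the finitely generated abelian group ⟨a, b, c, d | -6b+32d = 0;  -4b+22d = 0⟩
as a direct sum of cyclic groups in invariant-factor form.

rank_ℚ(R)=2; free=4−2=2
SNF(R) diag = [2, 2] → torsion [2, 2]

Answer: M ≅ ℤ^2 ⊕ ℤ/2 ⊕ ℤ/2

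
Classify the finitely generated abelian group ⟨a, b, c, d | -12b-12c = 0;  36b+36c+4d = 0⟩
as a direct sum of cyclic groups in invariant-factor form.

rank_ℚ(R)=2; free=4−2=2
SNF(R) diag = [4, 12] → torsion [4, 12]

Answer: M ≅ ℤ^2 ⊕ ℤ/4 ⊕ ℤ/12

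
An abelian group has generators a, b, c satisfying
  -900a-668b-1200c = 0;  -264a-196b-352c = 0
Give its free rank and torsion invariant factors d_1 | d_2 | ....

rank_ℚ(R)=2; free=3−2=1
SNF(R) diag = [4, 4] → torsion [4, 4]

Answer: M ≅ ℤ^1 ⊕ ℤ/4 ⊕ ℤ/4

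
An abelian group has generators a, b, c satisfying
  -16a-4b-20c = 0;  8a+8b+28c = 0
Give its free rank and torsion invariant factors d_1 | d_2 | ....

Answer: M ≅ ℤ^1 ⊕ ℤ/4 ⊕ ℤ/12

Derivation:
rank_ℚ(R)=2; free=3−2=1
SNF(R) diag = [4, 12] → torsion [4, 12]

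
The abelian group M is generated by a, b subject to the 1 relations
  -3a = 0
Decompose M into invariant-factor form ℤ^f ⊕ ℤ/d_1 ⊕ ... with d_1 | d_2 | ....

Answer: M ≅ ℤ^1 ⊕ ℤ/3

Derivation:
rank_ℚ(R)=1; free=2−1=1
SNF(R) diag = [3] → torsion [3]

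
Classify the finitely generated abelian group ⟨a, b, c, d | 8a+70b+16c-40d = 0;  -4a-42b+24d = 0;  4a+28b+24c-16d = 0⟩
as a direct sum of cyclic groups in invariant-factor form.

Answer: M ≅ ℤ^1 ⊕ ℤ/2 ⊕ ℤ/4 ⊕ ℤ/8

Derivation:
rank_ℚ(R)=3; free=4−3=1
SNF(R) diag = [2, 4, 8] → torsion [2, 4, 8]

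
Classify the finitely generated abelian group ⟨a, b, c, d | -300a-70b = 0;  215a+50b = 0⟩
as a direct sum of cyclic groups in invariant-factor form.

rank_ℚ(R)=2; free=4−2=2
SNF(R) diag = [5, 10] → torsion [5, 10]

Answer: M ≅ ℤ^2 ⊕ ℤ/5 ⊕ ℤ/10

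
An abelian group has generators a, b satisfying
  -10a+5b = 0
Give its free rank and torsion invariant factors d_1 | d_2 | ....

Answer: M ≅ ℤ^1 ⊕ ℤ/5

Derivation:
rank_ℚ(R)=1; free=2−1=1
SNF(R) diag = [5] → torsion [5]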